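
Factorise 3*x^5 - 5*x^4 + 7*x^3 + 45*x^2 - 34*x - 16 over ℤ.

Trying the rational-root candidates, x = -1/3 is a root, giving the factor (3*x + 1) and quotient x^4 - 2*x^3 + 3*x^2 + 14*x - 16.
Continuing, x = -2 is a root, so (x + 2) is a factor; dividing leaves x^3 - 4*x^2 + 11*x - 8.
Next, x = 1 is a root, so (x - 1) is a factor; dividing leaves x^2 - 3*x + 8.
The quadratic x^2 - 3*x + 8 has discriminant -23 < 0 and is irreducible over ℤ.

(3*x + 1)*(x + 2)*(x - 1)*(x^2 - 3*x + 8)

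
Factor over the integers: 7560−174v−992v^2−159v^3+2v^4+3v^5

(3v−7)(v+4)(v−9)(v^2+8v+30)

Trying the rational-root candidates, v = 7/3 is a root, so (3v−7) is a factor; dividing leaves v^4+3v^3−46v^2−438v−1080.
Next, v = −4 is a root, giving the factor (v+4) and quotient v^3−v^2−42v−270.
Continuing, v = 9 is a root, giving the factor (v−9) and quotient v^2+8v+30.
The quadratic v^2+8v+30 has discriminant −56 < 0 and is irreducible over ℤ.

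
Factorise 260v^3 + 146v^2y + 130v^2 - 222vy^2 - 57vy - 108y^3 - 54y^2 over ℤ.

Group: 10v(26v^2 + 38vy + 13v + 12y^2 + 6y) - 9y(26v^2 + 38vy + 13v + 12y^2 + 6y); both groups contain (26v^2 + 38vy + 13v + 12y^2 + 6y), so (10v - 9y) is a factor with cofactor 26v^2 + 38vy + 13v + 12y^2 + 6y.
The cofactor groups again: 26v^2 + 38vy + 13v + 12y^2 + 6y = 13v(2v + 2y + 1) + 6y(2v + 2y + 1); both groups contain (2v + 2y + 1), giving (13v + 6y)(2v + 2y + 1).

(10v - 9y)(13v + 6y)(2v + 2y + 1)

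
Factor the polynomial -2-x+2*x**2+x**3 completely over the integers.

(x+1)*(x+2)*(x-1)

By the rational root theorem, x = -1 is a root, so (x+1) divides it; the quotient is x**2+x-2.
The remaining quadratic factors as (x-1)(x+2).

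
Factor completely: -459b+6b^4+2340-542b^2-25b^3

By the rational root theorem, b = -3 is a root, giving the factor (b+3) and quotient 6b^3-43b^2-413b+780.
Then b = 12 is a root, giving the factor (b-12) and quotient 6b^2+29b-65.
The remaining quadratic factors as (3b-5)(2b+13).

(2b+13)(3b-5)(b+3)(b-12)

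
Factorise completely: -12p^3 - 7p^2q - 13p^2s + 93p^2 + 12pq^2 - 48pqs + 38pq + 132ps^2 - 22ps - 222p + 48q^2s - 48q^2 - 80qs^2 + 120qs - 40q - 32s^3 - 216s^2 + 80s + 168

-(3p + 4q - 8s - 6)(4p - 3q - s - 7)(p + 4s - 4)

Group: 4p(-3p^2 - 4pq - 4ps + 18p - 16qs + 16q + 32s^2 - 8s - 24) + (-3q - s - 7)(-3p^2 - 4pq - 4ps + 18p - 16qs + 16q + 32s^2 - 8s - 24); both groups contain (-3p^2 - 4pq - 4ps + 18p - 16qs + 16q + 32s^2 - 8s - 24), so (4p - 3q - s - 7) is a factor with cofactor -3p^2 - 4pq - 4ps + 18p - 16qs + 16q + 32s^2 - 8s - 24.
The cofactor groups again: -3p^2 - 4pq - 4ps + 18p - 16qs + 16q + 32s^2 - 8s - 24 = -p(3p + 4q - 8s - 6) + (-4s + 4)(3p + 4q - 8s - 6); both groups contain (3p + 4q - 8s - 6), giving -(p + 4s - 4)(3p + 4q - 8s - 6).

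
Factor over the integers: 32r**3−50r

2r(4r+5)(4r−5)

Every term has a factor of 2r. Then 16r**2−25 = (4r)² − (5)².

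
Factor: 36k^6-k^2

k^2(6k^2+1)(6k^2-1)

Every term has a factor of k^2; factoring it out leaves 36k^4-1.
Recognize a difference of squares with the parts 6k^2 and 1.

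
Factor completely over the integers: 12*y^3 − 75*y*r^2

3*y*(2*y − 5*r)*(2*y + 5*r)

Every term has a factor of 3*y. Then 4*y^2 − 25*r^2 = (2*y)² − (5*r)².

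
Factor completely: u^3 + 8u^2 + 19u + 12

(u + 1)(u + 3)(u + 4)

Testing divisors of the constant over divisors of the leading coefficient, u = -3 is a root, so (u + 3) divides it; the quotient is u^2 + 5u + 4.
The remaining quadratic factors as (u + 1)(u + 4).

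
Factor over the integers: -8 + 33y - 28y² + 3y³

By the rational root theorem, y = 1/3 is a root, so (3y - 1) divides it; the quotient is y² - 9y + 8.
The remaining quadratic factors as (y - 1)(y - 8).

(3y - 1)(y - 1)(y - 8)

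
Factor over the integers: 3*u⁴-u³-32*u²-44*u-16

(3*u+2)*(u+1)*(u+2)*(u-4)

Among the possible rational roots, u = -2 is a root, so (u+2) divides it; the quotient is 3*u³-7*u²-18*u-8.
Continuing, u = 4 is a root, so (u-4) divides it; the quotient is 3*u²+5*u+2.
The remaining quadratic factors as (3*u+2)(u+1).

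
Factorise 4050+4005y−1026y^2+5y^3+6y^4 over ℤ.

Among the possible rational roots, y = −15 is a root, so (y+15) is a factor; dividing leaves 6y^3−85y^2+249y+270.
Continuing, y = −5/6 is a root, so (6y+5) is a factor; dividing leaves y^2−15y+54.
The remaining quadratic factors as (y−6)(y−9).

(6y+5)(y+15)(y−6)(y−9)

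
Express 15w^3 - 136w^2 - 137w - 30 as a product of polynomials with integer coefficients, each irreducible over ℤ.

Testing divisors of the constant over divisors of the leading coefficient, w = -3/5 is a root, so (5w + 3) is a factor; dividing leaves 3w^2 - 29w - 10.
The remaining quadratic factors as (w - 10)(3w + 1).

(3w + 1)(5w + 3)(w - 10)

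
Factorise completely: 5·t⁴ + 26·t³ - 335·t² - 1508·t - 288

(5·t + 1)·(t + 4)·(t + 9)·(t - 8)

Trying the rational-root candidates, t = 8 is a root, so (t - 8) divides it; the quotient is 5·t³ + 66·t² + 193·t + 36.
Continuing, t = -4 is a root, giving the factor (t + 4) and quotient 5·t² + 46·t + 9.
The remaining quadratic factors as (5·t + 1)(t + 9).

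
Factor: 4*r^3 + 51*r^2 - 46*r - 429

Among the possible rational roots, r = -11/4 is a root, so (4*r + 11) divides it; the quotient is r^2 + 10*r - 39.
The remaining quadratic factors as (r - 3)(r + 13).

(4*r + 11)*(r + 13)*(r - 3)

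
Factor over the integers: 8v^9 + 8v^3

8v^3(v^2 + 1)(v^4 − v^2 + 1)

Pull out the common factor 8v^3, leaving v^6 + 1.
Recognize a sum of cubes with the parts 1 and v^2.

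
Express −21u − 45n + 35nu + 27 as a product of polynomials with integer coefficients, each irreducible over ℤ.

Group as (35nu − 45n) + (−21u + 27) = 5n(7u − 9) − 3(7u − 9).
Both groups share the factor (7u − 9).

(5n − 3)(7u − 9)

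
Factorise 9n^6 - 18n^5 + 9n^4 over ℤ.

9n^4(n - 1)^2

Pull out the common factor 9n^4, leaving n^2 - 2n + 1.
Recognize a perfect-square trinomial with the parts n and 1.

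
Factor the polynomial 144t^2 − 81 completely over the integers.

Factor out 9, leaving 16t^2 − 9, which is a difference of two squares.

9(4t + 3)(4t − 3)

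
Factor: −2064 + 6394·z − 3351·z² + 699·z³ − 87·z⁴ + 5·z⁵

By the rational root theorem, z = 2/5 is a root, giving the factor (5·z − 2) and quotient z⁴ − 17·z³ + 133·z² − 617·z + 1032.
Next, z = 3 is a root, so (z − 3) is a factor; dividing leaves z³ − 14·z² + 91·z − 344.
Continuing, z = 8 is a root, giving the factor (z − 8) and quotient z² − 6·z + 43.
The quadratic z² − 6·z + 43 has discriminant −136 < 0 and is irreducible over ℤ.

(5·z − 2)·(z − 3)·(z − 8)·(z² − 6·z + 43)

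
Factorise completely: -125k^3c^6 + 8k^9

Pull out the common factor k^3, leaving 8k^6 - 125c^6.
Recognize a difference of cubes with the parts 2k^2 and 5c^2.

k^3(2k^2 - 5c^2)(4k^4 + 10k^2c^2 + 25c^4)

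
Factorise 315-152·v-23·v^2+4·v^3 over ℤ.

Testing divisors of the constant over divisors of the leading coefficient, v = -5 is a root, so (v+5) is a factor; dividing leaves 4·v^2-43·v+63.
The remaining quadratic factors as (4·v-7)(v-9).

(4·v-7)·(v+5)·(v-9)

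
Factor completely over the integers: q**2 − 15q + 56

Two integers with product 56 and sum −15 are −7 and −8.

(q − 7)(q − 8)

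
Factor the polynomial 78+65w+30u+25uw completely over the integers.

(5u+13)(5w+6)

Group as (25uw+30u) + (65w+78) = 5u(5w+6) + 13(5w+6).
Both groups share the factor (5w+6).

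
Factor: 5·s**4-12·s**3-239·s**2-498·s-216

(5·s+3)·(s+2)·(s+4)·(s-9)

Trying the rational-root candidates, s = 9 is a root, giving the factor (s-9) and quotient 5·s**3+33·s**2+58·s+24.
Then s = -4 is a root, so (s+4) is a factor; dividing leaves 5·s**2+13·s+6.
The remaining quadratic factors as (5·s+3)(s+2).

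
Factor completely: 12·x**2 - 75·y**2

Pull out the common factor 3; 4·x**2 - 25·y**2 is a difference of squares.

3·(2·x + 5·y)·(2·x - 5·y)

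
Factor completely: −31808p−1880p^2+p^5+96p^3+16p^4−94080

Trying the rational-root candidates, p = 12 is a root, so (p−12) divides it; the quotient is p^4+28p^3+432p^2+3304p+7840.
Then p = −10 is a root, so (p+10) divides it; the quotient is p^3+18p^2+252p+784.
Then p = −4 is a root, giving the factor (p+4) and quotient p^2+14p+196.
The quadratic p^2+14p+196 has discriminant −588 < 0 and is irreducible over ℤ.

(p+10)(p+4)(p−12)(p^2+14p+196)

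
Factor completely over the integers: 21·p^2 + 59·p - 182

Need a pair with product 21·(-182) = -3822 and sum 59: that's 98 and -39.
Split the middle term: 21·p^2 + 98·p - 39·p - 182 = 7·p·(3·p + 14) - 13·(3·p + 14).

(3·p + 14)·(7·p - 13)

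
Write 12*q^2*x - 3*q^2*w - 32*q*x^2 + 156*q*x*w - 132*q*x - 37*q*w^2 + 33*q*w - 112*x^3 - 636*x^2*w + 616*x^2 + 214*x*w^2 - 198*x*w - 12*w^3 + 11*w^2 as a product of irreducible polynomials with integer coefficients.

(4*x - w)*(3*q - 14*x + w)*(q + 2*x + 12*w - 11)

Group: q*(12*q*x - 3*q*w - 56*x^2 + 18*x*w - w^2) + (2*x + 12*w - 11)*(12*q*x - 3*q*w - 56*x^2 + 18*x*w - w^2); both groups contain (12*q*x - 3*q*w - 56*x^2 + 18*x*w - w^2), so (q + 2*x + 12*w - 11) is a factor with cofactor 12*q*x - 3*q*w - 56*x^2 + 18*x*w - w^2.
The cofactor groups again: 12*q*x - 3*q*w - 56*x^2 + 18*x*w - w^2 = 3*q*(4*x - w) + (-14*x + w)*(4*x - w); both groups contain (4*x - w), giving (3*q - 14*x + w)*(4*x - w).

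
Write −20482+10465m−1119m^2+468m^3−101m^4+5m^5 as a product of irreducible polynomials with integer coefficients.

(5m−11)(m−14)(m−7)(m^2+3m+19)

Trying the rational-root candidates, m = 7 is a root, giving the factor (m−7) and quotient 5m^4−66m^3+6m^2−1077m+2926.
Next, m = 11/5 is a root, so (5m−11) is a factor; dividing leaves m^3−11m^2−23m−266.
Continuing, m = 14 is a root, so (m−14) divides it; the quotient is m^2+3m+19.
The quadratic m^2+3m+19 has discriminant −67 < 0 and is irreducible over ℤ.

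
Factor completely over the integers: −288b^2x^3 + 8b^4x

Factor out 8b^2x, leaving b^2 − 36x^2, which is a difference of two squares.

8b^2x(b + 6x)(b − 6x)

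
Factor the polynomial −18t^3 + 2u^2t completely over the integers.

Factor out 2t, leaving u^2 − 9t^2, which is a difference of two squares.

2t(u − 3t)(u + 3t)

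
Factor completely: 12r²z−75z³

Factor out 3z, leaving 4r²−25z², which is a difference of two squares.

3z(2r+5z)(2r−5z)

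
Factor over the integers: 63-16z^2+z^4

(z+3)(z-3)(z^2-7)

Substitute u = z^2 to get a quadratic in u, then factor.
z^2-9 is a difference of squares.
z^2-7 is irreducible over ℤ (7 is not a perfect square).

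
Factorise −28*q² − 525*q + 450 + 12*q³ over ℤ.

(2*q − 15)*(6*q − 5)*(q + 6)

Trying the rational-root candidates, q = 5/6 is a root, giving the factor (6*q − 5) and quotient 2*q² − 3*q − 90.
The remaining quadratic factors as (2*q − 15)(q + 6).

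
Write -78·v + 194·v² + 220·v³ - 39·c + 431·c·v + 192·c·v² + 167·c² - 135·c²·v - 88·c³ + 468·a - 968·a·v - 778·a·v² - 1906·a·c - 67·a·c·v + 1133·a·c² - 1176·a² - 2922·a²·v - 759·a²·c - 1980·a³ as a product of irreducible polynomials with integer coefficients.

-(11·a + 11·c + 10·v - 3)·(12·a - c - 2·v)·(15·a - 8·c + 11·v + 13)

Group: 12·a·(-165·a² - 77·a·c - 271·a·v - 98·a + 88·c² - 41·c·v - 167·c - 110·v² - 97·v + 39) + (-c - 2·v)·(-165·a² - 77·a·c - 271·a·v - 98·a + 88·c² - 41·c·v - 167·c - 110·v² - 97·v + 39); both groups contain (-165·a² - 77·a·c - 271·a·v - 98·a + 88·c² - 41·c·v - 167·c - 110·v² - 97·v + 39), so (12·a - c - 2·v) is a factor with cofactor -165·a² - 77·a·c - 271·a·v - 98·a + 88·c² - 41·c·v - 167·c - 110·v² - 97·v + 39.
The cofactor groups again: -165·a² - 77·a·c - 271·a·v - 98·a + 88·c² - 41·c·v - 167·c - 110·v² - 97·v + 39 = -15·a·(11·a + 11·c + 10·v - 3) + (8·c - 11·v - 13)·(11·a + 11·c + 10·v - 3); both groups contain (11·a + 11·c + 10·v - 3), giving -(15·a - 8·c + 11·v + 13)·(11·a + 11·c + 10·v - 3).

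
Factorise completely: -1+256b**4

(4b+1)(4b-1)(16b**2+1)

Difference of squares twice: with A = 4b and B = 1, A⁴ − B⁴ = (A² − B²)(A² + B²), and A² − B² factors again.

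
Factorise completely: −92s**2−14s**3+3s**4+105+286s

Testing divisors of the constant over divisors of the leading coefficient, s = 7 is a root, giving the factor (s−7) and quotient 3s**3+7s**2−43s−15.
Next, s = −1/3 is a root, so (3s+1) is a factor; dividing leaves s**2+2s−15.
The remaining quadratic factors as (s+5)(s−3).

(3s+1)(s+5)(s−3)(s−7)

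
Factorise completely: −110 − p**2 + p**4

(p**2 + 10)(p**2 − 11)

Substitute u = p**2 to get a quadratic in u, then factor.
p**2 − 11 is irreducible over ℤ (11 is not a perfect square).
p**2 + 10 is irreducible over ℤ (always positive, so no real roots).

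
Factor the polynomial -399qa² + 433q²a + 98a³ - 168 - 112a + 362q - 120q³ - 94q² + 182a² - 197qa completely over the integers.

Group: 8q(-15q² + 41qa - 23q - 14a² - 14a + 28) + (-7a - 6)(-15q² + 41qa - 23q - 14a² - 14a + 28); both groups contain (-15q² + 41qa - 23q - 14a² - 14a + 28), so (8q - 7a - 6) is a factor with cofactor -15q² + 41qa - 23q - 14a² - 14a + 28.
The cofactor groups again: -15q² + 41qa - 23q - 14a² - 14a + 28 = -3q(5q - 2a - 4) + (7a - 7)(5q - 2a - 4); both groups contain (5q - 2a - 4), giving -(3q - 7a + 7)(5q - 2a - 4).

-(5q - 2a - 4)(3q - 7a + 7)(8q - 7a - 6)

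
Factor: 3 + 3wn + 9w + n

(3w + 1)(n + 3)

Group as (3wn + 9w) + (n + 3) = 3w(n + 3) + (n + 3).
Both groups share the factor (n + 3).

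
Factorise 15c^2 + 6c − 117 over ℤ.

Pull out the common factor 3, then factor the remaining trinomial.

3(5c − 13)(c + 3)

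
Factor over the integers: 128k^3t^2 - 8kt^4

Factor out 8kt^2, leaving 16k^2 - t^2, which is a difference of two squares.

8kt^2(4k + t)(4k - t)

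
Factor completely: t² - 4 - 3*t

(t + 1)*(t - 4)

Two integers with product -4 and sum -3 are -4 and 1.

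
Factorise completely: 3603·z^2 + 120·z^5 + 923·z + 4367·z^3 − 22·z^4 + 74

(4·z + 1)·(5·z + 2)·(6·z + 1)·(z^2 − z + 37)

Testing divisors of the constant over divisors of the leading coefficient, z = −1/4 is a root, giving the factor (4·z + 1) and quotient 30·z^4 − 13·z^3 + 1095·z^2 + 627·z + 74.
Next, z = −2/5 is a root, so (5·z + 2) is a factor; dividing leaves 6·z^3 − 5·z^2 + 221·z + 37.
Next, z = −1/6 is a root, giving the factor (6·z + 1) and quotient z^2 − z + 37.
The quadratic z^2 − z + 37 has discriminant −147 < 0 and is irreducible over ℤ.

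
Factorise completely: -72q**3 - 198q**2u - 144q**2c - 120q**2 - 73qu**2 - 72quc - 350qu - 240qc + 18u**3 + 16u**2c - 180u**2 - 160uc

Group: 3q(-24q**2 - 50qu - 48qc - 40q + 9u**2 + 8uc - 90u - 80c) + 2u(-24q**2 - 50qu - 48qc - 40q + 9u**2 + 8uc - 90u - 80c); both groups contain (-24q**2 - 50qu - 48qc - 40q + 9u**2 + 8uc - 90u - 80c), so (3q + 2u) is a factor with cofactor -24q**2 - 50qu - 48qc - 40q + 9u**2 + 8uc - 90u - 80c.
The cofactor groups again: -24q**2 - 50qu - 48qc - 40q + 9u**2 + 8uc - 90u - 80c = -6q(4q + 9u + 8c) + (u - 10)(4q + 9u + 8c); both groups contain (4q + 9u + 8c), giving -(6q - u + 10)(4q + 9u + 8c).

-(3q + 2u)(6q - u + 10)(4q + 9u + 8c)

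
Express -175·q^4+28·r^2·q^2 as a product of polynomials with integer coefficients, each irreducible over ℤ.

Pull out the common factor 7·q^2; 4·r^2-25·q^2 is a difference of squares.

7·q^2·(2·r-5·q)·(2·r+5·q)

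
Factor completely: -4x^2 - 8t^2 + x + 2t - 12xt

-(x + 2t)(4x + 4t - 1)

Group: -4x(x + 2t) + (-4t + 1)(x + 2t); both groups contain (x + 2t).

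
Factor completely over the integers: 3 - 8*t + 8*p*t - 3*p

Group as (8*p*t - 3*p) + (-8*t + 3) = p*(8*t - 3) - (8*t - 3).
Both groups share the factor (8*t - 3).

(8*t - 3)*(p - 1)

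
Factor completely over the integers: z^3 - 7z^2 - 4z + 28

By the rational root theorem, z = 2 is a root, giving the factor (z - 2) and quotient z^2 - 5z - 14.
The remaining quadratic factors as (z + 2)(z - 7).

(z + 2)(z - 2)(z - 7)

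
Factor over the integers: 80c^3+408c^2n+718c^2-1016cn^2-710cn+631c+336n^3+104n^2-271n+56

Group: c(80c^2-152cn+78c+48n^2-40n+7) + (7n+8)(80c^2-152cn+78c+48n^2-40n+7); both groups contain (80c^2-152cn+78c+48n^2-40n+7), so (c+7n+8) is a factor with cofactor 80c^2-152cn+78c+48n^2-40n+7.
The cofactor groups again: 80c^2-152cn+78c+48n^2-40n+7 = 10c(8c-12n+7) + (-4n+1)(8c-12n+7); both groups contain (8c-12n+7), giving (10c-4n+1)(8c-12n+7).

(10c-4n+1)(8c-12n+7)(c+7n+8)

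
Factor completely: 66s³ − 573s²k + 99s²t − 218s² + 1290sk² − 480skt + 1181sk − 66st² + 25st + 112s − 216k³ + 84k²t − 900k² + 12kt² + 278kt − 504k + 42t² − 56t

(3s − 12k + 6t − 8)(11s − 2k − 7)(2s − 9k − t)

Group: 11s(6s² − 51sk + 9st − 16s + 108k² − 42kt + 72k − 6t² + 8t) + (−2k − 7)(6s² − 51sk + 9st − 16s + 108k² − 42kt + 72k − 6t² + 8t); both groups contain (6s² − 51sk + 9st − 16s + 108k² − 42kt + 72k − 6t² + 8t), so (11s − 2k − 7) is a factor with cofactor 6s² − 51sk + 9st − 16s + 108k² − 42kt + 72k − 6t² + 8t.
The cofactor groups again: 6s² − 51sk + 9st − 16s + 108k² − 42kt + 72k − 6t² + 8t = 2s(3s − 12k + 6t − 8) + (−9k − t)(3s − 12k + 6t − 8); both groups contain (3s − 12k + 6t − 8), giving (2s − 9k − t)(3s − 12k + 6t − 8).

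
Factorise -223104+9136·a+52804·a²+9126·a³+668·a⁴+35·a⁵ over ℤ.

Among the possible rational roots, a = -8 is a root, giving the factor (a+8) and quotient 35·a⁴+388·a³+6022·a²+4628·a-27888.
Then a = 12/7 is a root, so (7·a-12) divides it; the quotient is 5·a³+64·a²+970·a+2324.
Continuing, a = -14/5 is a root, so (5·a+14) divides it; the quotient is a²+10·a+166.
The quadratic a²+10·a+166 has discriminant -564 < 0 and is irreducible over ℤ.

(5·a+14)·(7·a-12)·(a+8)·(a²+10·a+166)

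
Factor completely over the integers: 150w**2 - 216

Pull out the common factor 6; 25w**2 - 36 is a difference of squares.

6(5w + 6)(5w - 6)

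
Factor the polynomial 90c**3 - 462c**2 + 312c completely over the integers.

6c(3c - 13)(5c - 4)

Pull out the common factor 6c, then factor the remaining trinomial.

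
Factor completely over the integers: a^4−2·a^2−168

Substitute u = a^2 to get a quadratic in u, then factor.
a^2−14 is irreducible over ℤ (14 is not a perfect square).
a^2+12 is irreducible over ℤ (always positive, so no real roots).

(a^2+12)·(a^2−14)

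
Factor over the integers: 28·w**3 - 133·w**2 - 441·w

7·w·(4·w + 9)·(w - 7)

Pull out the common factor 7·w, then factor the remaining trinomial.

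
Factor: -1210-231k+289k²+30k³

(5k-11)(6k+11)(k+10)

Trying the rational-root candidates, k = 11/5 is a root, giving the factor (5k-11) and quotient 6k²+71k+110.
The remaining quadratic factors as (6k+11)(k+10).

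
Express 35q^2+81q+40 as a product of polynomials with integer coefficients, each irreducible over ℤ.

(5q+8)(7q+5)

Need a pair with product 35·40 = 1400 and sum 81: that's 56 and 25.
Split the middle term: 35q^2+56q + 25q+40 = 7q(5q+8) + 5(5q+8).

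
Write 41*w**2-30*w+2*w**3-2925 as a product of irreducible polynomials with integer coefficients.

(2*w-15)*(w+13)*(w+15)

By the rational root theorem, w = -13 is a root, giving the factor (w+13) and quotient 2*w**2+15*w-225.
The remaining quadratic factors as (w+15)(2*w-15).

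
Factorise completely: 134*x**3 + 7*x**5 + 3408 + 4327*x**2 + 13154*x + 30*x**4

Testing divisors of the constant over divisors of the leading coefficient, x = −2/7 is a root, so (7*x + 2) is a factor; dividing leaves x**4 + 4*x**3 + 18*x**2 + 613*x + 1704.
Then x = −8 is a root, so (x + 8) is a factor; dividing leaves x**3 − 4*x**2 + 50*x + 213.
Continuing, x = −3 is a root, so (x + 3) is a factor; dividing leaves x**2 − 7*x + 71.
The quadratic x**2 − 7*x + 71 has discriminant −235 < 0 and is irreducible over ℤ.

(7*x + 2)*(x + 3)*(x + 8)*(x**2 − 7*x + 71)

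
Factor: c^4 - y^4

Difference of squares twice: with A = c and B = y, A⁴ − B⁴ = (A² − B²)(A² + B²), and A² − B² factors again.

(c + y)(c - y)(c^2 + y^2)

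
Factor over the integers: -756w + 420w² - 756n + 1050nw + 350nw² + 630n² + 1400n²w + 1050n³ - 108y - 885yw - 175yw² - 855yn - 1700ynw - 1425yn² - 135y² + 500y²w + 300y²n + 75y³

(5y - 10n - 12)(15y - 15n - 5w + 9)(y + 7n + 7w)

Group: 15y(5y² + 25yn + 35yw - 12y - 70n² - 70nw - 84n - 84w) + (-15n - 5w + 9)(5y² + 25yn + 35yw - 12y - 70n² - 70nw - 84n - 84w); both groups contain (5y² + 25yn + 35yw - 12y - 70n² - 70nw - 84n - 84w), so (15y - 15n - 5w + 9) is a factor with cofactor 5y² + 25yn + 35yw - 12y - 70n² - 70nw - 84n - 84w.
The cofactor groups again: 5y² + 25yn + 35yw - 12y - 70n² - 70nw - 84n - 84w = y(5y - 10n - 12) + (7n + 7w)(5y - 10n - 12); both groups contain (5y - 10n - 12), giving (y + 7n + 7w)(5y - 10n - 12).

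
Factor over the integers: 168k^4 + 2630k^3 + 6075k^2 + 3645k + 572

Testing divisors of the constant over divisors of the leading coefficient, k = −4/7 is a root, so (7k + 4) is a factor; dividing leaves 24k^3 + 362k^2 + 661k + 143.
Next, k = −13 is a root, so (k + 13) is a factor; dividing leaves 24k^2 + 50k + 11.
The remaining quadratic factors as (4k + 1)(6k + 11).

(4k + 1)(6k + 11)(7k + 4)(k + 13)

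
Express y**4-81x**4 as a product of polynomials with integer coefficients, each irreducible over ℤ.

Write as (y**2)² − (9x**2)², then factor y**2-9x**2 once more.

(y-3x)(y+3x)(y**2+9x**2)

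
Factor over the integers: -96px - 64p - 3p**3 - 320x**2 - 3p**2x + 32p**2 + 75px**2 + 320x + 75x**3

Group: p(-3p**2 + 12px + 8p + 15x**2 - 40x) + (5x - 8)(-3p**2 + 12px + 8p + 15x**2 - 40x); both groups contain (-3p**2 + 12px + 8p + 15x**2 - 40x), so (p + 5x - 8) is a factor with cofactor -3p**2 + 12px + 8p + 15x**2 - 40x.
The cofactor groups again: -3p**2 + 12px + 8p + 15x**2 - 40x = -p(3p + 3x - 8) + 5x(3p + 3x - 8); both groups contain (3p + 3x - 8), giving -(p - 5x)(3p + 3x - 8).

-(3p + 3x - 8)(p + 5x - 8)(p - 5x)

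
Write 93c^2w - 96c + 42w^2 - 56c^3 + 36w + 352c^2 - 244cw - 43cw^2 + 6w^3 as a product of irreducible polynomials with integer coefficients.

-(7c - 2w - 2)(8c - 3w)(c - w - 6)

Group: 7c(-8c^2 + 11cw + 48c - 3w^2 - 18w) + (-2w - 2)(-8c^2 + 11cw + 48c - 3w^2 - 18w); both groups contain (-8c^2 + 11cw + 48c - 3w^2 - 18w), so (7c - 2w - 2) is a factor with cofactor -8c^2 + 11cw + 48c - 3w^2 - 18w.
The cofactor groups again: -8c^2 + 11cw + 48c - 3w^2 - 18w = -c(8c - 3w) + (w + 6)(8c - 3w); both groups contain (8c - 3w), giving -(c - w - 6)(8c - 3w).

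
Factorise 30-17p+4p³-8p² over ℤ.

By the rational root theorem, p = -2 is a root, giving the factor (p+2) and quotient 4p²-16p+15.
The remaining quadratic factors as (2p-3)(2p-5).

(2p-3)(2p-5)(p+2)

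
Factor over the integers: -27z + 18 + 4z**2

(4z - 3)(z - 6)

Need a pair with product 4·18 = 72 and sum -27: that's -3 and -24.
Split the middle term: 4z**2 - 3z - 24z + 18 = z(4z - 3) - 6(4z - 3).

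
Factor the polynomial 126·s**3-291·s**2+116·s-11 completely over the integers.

(3·s-1)·(6·s-11)·(7·s-1)

Trying the rational-root candidates, s = 11/6 is a root, so (6·s-11) is a factor; dividing leaves 21·s**2-10·s+1.
The remaining quadratic factors as (3·s-1)(7·s-1).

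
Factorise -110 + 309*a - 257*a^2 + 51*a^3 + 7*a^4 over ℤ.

Among the possible rational roots, a = -11 is a root, so (a + 11) is a factor; dividing leaves 7*a^3 - 26*a^2 + 29*a - 10.
Next, a = 5/7 is a root, giving the factor (7*a - 5) and quotient a^2 - 3*a + 2.
The remaining quadratic factors as (a - 1)(a - 2).

(7*a - 5)*(a + 11)*(a - 1)*(a - 2)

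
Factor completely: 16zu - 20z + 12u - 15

(4u - 5)(4z + 3)

Group as (16zu - 20z) + (12u - 15) = 4z(4u - 5) + 3(4u - 5).
Both groups share the factor (4u - 5).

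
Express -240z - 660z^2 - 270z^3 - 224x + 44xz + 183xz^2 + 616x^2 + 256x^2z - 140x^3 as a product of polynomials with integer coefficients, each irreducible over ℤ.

Group: 10x(-14x^2 + 13xz + 56x + 30z^2 + 60z) + (-9z - 4)(-14x^2 + 13xz + 56x + 30z^2 + 60z); both groups contain (-14x^2 + 13xz + 56x + 30z^2 + 60z), so (10x - 9z - 4) is a factor with cofactor -14x^2 + 13xz + 56x + 30z^2 + 60z.
The cofactor groups again: -14x^2 + 13xz + 56x + 30z^2 + 60z = -14x(x - 2z - 4) - 15z(x - 2z - 4); both groups contain (x - 2z - 4), giving -(14x + 15z)(x - 2z - 4).

-(10x - 9z - 4)(14x + 15z)(x - 2z - 4)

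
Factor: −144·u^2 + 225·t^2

9·(5·t + 4·u)·(5·t − 4·u)

Pull out the common factor 9; 25·t^2 − 16·u^2 is a difference of squares.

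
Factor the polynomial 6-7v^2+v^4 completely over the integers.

(v+1)(v-1)(v^2-6)

Substitute u = v^2 to get a quadratic in u, then factor.
v^2-1 is a difference of squares.
v^2-6 is irreducible over ℤ (6 is not a perfect square).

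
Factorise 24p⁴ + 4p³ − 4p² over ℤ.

4p²(2p + 1)(3p − 1)

Pull out the common factor 4p², then factor the remaining trinomial.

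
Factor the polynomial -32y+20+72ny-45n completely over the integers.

(8y-5)(9n-4)

Group as (72ny-45n) + (-32y+20) = 9n(8y-5) - 4(8y-5).
Both groups share the factor (8y-5).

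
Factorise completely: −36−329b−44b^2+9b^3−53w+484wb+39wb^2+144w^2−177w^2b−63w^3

−(3w−b−4)(3w+9b+1)(7w+b−9)

Group: 3w(−21w^2−66wb+20w−9b^2+80b+9) + (−b−4)(−21w^2−66wb+20w−9b^2+80b+9); both groups contain (−21w^2−66wb+20w−9b^2+80b+9), so (3w−b−4) is a factor with cofactor −21w^2−66wb+20w−9b^2+80b+9.
The cofactor groups again: −21w^2−66wb+20w−9b^2+80b+9 = −3w(7w+b−9) + (−9b−1)(7w+b−9); both groups contain (7w+b−9), giving −(3w+9b+1)(7w+b−9).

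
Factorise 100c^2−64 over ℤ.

Every term has a factor of 4. Then 25c^2−16 = (5c)² − (4)².

4(5c+4)(5c−4)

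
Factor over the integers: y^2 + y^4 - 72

(y^2 + 9)(y^2 - 8)

Substitute u = y^2 to get a quadratic in u, then factor.
y^2 - 8 is irreducible over ℤ (8 is not a perfect square).
y^2 + 9 is irreducible over ℤ (sum of squares).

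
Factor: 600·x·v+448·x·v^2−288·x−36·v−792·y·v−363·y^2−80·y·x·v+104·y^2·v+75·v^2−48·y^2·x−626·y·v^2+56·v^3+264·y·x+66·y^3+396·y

Group: 11·y·(6·y^2+10·y·v−33·y−56·v^2−75·v+36) + (−8·x−v)·(6·y^2+10·y·v−33·y−56·v^2−75·v+36); both groups contain (6·y^2+10·y·v−33·y−56·v^2−75·v+36), so (11·y−8·x−v) is a factor with cofactor 6·y^2+10·y·v−33·y−56·v^2−75·v+36.
The cofactor groups again: 6·y^2+10·y·v−33·y−56·v^2−75·v+36 = 3·y·(2·y+8·v−3) + (−7·v−12)·(2·y+8·v−3); both groups contain (2·y+8·v−3), giving (3·y−7·v−12)·(2·y+8·v−3).

(3·y−7·v−12)·(11·y−8·x−v)·(2·y+8·v−3)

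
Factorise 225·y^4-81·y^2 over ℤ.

Factor out 9·y^2, leaving 25·y^2-9, which is a difference of two squares.

9·y^2·(5·y+3)·(5·y-3)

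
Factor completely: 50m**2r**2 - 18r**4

2r**2(5m + 3r)(5m - 3r)

Every term has a factor of 2r**2. Then 25m**2 - 9r**2 = (5m)² − (3r)².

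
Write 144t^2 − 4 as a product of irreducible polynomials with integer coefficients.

Every term has a factor of 4. Then 36t^2 − 1 = (6t)² − (1)².

4(6t + 1)(6t − 1)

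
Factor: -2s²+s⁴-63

(s+3)(s-3)(s²+7)

Substitute u = s² to get a quadratic in u, then factor.
s²+7 is irreducible over ℤ (always positive, so no real roots).
s²-9 is a difference of squares.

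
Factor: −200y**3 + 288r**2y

Pull out the common factor 8y; 36r**2 − 25y**2 is a difference of squares.

8y(6r + 5y)(6r − 5y)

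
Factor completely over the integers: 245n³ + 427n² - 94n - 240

Trying the rational-root candidates, n = -8/5 is a root, giving the factor (5n + 8) and quotient 49n² + 7n - 30.
The remaining quadratic factors as (7n + 6)(7n - 5).

(5n + 8)(7n + 6)(7n - 5)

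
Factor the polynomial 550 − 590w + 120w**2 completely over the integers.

Pull out the common factor 10, then factor the remaining trinomial.

10(3w − 11)(4w − 5)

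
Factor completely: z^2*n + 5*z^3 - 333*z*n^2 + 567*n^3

(z - 7*n)*(5*z - 9*n)*(z + 9*n)

Group: z*(5*z^2 + 36*z*n - 81*n^2) - 7*n*(5*z^2 + 36*z*n - 81*n^2); both groups contain (5*z^2 + 36*z*n - 81*n^2), so (z - 7*n) is a factor with cofactor 5*z^2 + 36*z*n - 81*n^2.
The cofactor groups again: 5*z^2 + 36*z*n - 81*n^2 = 5*z*(z + 9*n) - 9*n*(z + 9*n); both groups contain (z + 9*n), giving (5*z - 9*n)*(z + 9*n).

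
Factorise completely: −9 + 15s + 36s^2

Pull out the common factor 3, then factor the remaining trinomial.

3(3s − 1)(4s + 3)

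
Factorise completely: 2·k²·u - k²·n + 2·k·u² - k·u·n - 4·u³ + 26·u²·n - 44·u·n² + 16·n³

Group: 2·u·(k² + k·u - 2·u² + 12·u·n - 16·n²) - n·(k² + k·u - 2·u² + 12·u·n - 16·n²); both groups contain (k² + k·u - 2·u² + 12·u·n - 16·n²), so (2·u - n) is a factor with cofactor k² + k·u - 2·u² + 12·u·n - 16·n².
The cofactor groups again: k² + k·u - 2·u² + 12·u·n - 16·n² = k·(k + 2·u - 4·n) + (-u + 4·n)·(k + 2·u - 4·n); both groups contain (k + 2·u - 4·n), giving (k - u + 4·n)·(k + 2·u - 4·n).

(2·u - n)·(k - u + 4·n)·(k + 2·u - 4·n)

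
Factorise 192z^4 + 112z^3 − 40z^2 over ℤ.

Pull out the common factor 8z^2, then factor the remaining trinomial.

8z^2(4z − 1)(6z + 5)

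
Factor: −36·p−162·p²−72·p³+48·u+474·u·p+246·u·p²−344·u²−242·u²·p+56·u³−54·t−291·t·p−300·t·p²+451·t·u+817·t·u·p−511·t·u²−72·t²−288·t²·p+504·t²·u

(7·u−4·p−1)·(8·t−u+3·p+6)·(9·t−8·u+6·p)

Group: 9·t·(56·t·u−32·t·p−8·t−7·u²+25·u·p+43·u−12·p²−27·p−6) + (−8·u+6·p)·(56·t·u−32·t·p−8·t−7·u²+25·u·p+43·u−12·p²−27·p−6); both groups contain (56·t·u−32·t·p−8·t−7·u²+25·u·p+43·u−12·p²−27·p−6), so (9·t−8·u+6·p) is a factor with cofactor 56·t·u−32·t·p−8·t−7·u²+25·u·p+43·u−12·p²−27·p−6.
The cofactor groups again: 56·t·u−32·t·p−8·t−7·u²+25·u·p+43·u−12·p²−27·p−6 = 8·t·(7·u−4·p−1) + (−u+3·p+6)·(7·u−4·p−1); both groups contain (7·u−4·p−1), giving (8·t−u+3·p+6)·(7·u−4·p−1).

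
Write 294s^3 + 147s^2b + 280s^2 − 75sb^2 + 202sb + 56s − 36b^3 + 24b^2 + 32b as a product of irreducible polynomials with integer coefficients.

(6s − 3b + 4)(7s + 3b + 2)(7s + 4b)

Group: 7s(42s^2 + 3sb + 28s − 12b^2 + 16b) + (3b + 2)(42s^2 + 3sb + 28s − 12b^2 + 16b); both groups contain (42s^2 + 3sb + 28s − 12b^2 + 16b), so (7s + 3b + 2) is a factor with cofactor 42s^2 + 3sb + 28s − 12b^2 + 16b.
The cofactor groups again: 42s^2 + 3sb + 28s − 12b^2 + 16b = 7s(6s − 3b + 4) + 4b(6s − 3b + 4); both groups contain (6s − 3b + 4), giving (7s + 4b)(6s − 3b + 4).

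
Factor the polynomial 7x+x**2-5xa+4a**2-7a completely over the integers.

(x-4a+7)(x-a)

Group: x(x-a) + (-4a+7)(x-a); both groups contain (x-a).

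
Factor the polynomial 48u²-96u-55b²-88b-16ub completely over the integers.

Group: 4u(12u+11b) + (-5b-8)(12u+11b); both groups contain (12u+11b).

(4u-5b-8)(12u+11b)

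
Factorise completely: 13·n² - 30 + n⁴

Substitute u = n² to get a quadratic in u, then factor.
n² - 2 is irreducible over ℤ (2 is not a perfect square).
n² + 15 is irreducible over ℤ (always positive, so no real roots).

(n² + 15)·(n² - 2)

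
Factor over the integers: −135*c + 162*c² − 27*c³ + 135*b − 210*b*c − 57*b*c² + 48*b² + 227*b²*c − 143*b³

−(11*b − 9*c + 9)*(13*b + 3*c − 15)*(b − c)

Group: 11*b*(−13*b² + 10*b*c + 15*b + 3*c² − 15*c) + (−9*c + 9)*(−13*b² + 10*b*c + 15*b + 3*c² − 15*c); both groups contain (−13*b² + 10*b*c + 15*b + 3*c² − 15*c), so (11*b − 9*c + 9) is a factor with cofactor −13*b² + 10*b*c + 15*b + 3*c² − 15*c.
The cofactor groups again: −13*b² + 10*b*c + 15*b + 3*c² − 15*c = −13*b*(b − c) + (−3*c + 15)*(b − c); both groups contain (b − c), giving −(13*b + 3*c − 15)*(b − c).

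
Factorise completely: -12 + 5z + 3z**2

Need a pair with product 3·(-12) = -36 and sum 5: that's -4 and 9.
Split the middle term: 3z**2 - 4z + 9z - 12 = z(3z - 4) + 3(3z - 4).

(3z - 4)(z + 3)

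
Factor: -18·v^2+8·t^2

2·(2·t+3·v)·(2·t-3·v)

Every term has a factor of 2. Then 4·t^2-9·v^2 = (2·t)² − (3·v)².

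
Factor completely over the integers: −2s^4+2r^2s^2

Every term has a factor of 2s^2. Then r^2−s^2 = (r)² − (s)².

2s^2(r+s)(r−s)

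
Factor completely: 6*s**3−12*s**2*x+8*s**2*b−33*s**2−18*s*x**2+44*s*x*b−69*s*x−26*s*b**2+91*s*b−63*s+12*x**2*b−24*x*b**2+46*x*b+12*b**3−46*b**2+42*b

(2*s+2*x−2*b+3)*(3*s−2*b)*(s−3*x+3*b−7)

Group: 3*s*(2*s**2−4*s*x+4*s*b−11*s−6*x**2+12*x*b−23*x−6*b**2+23*b−21) − 2*b*(2*s**2−4*s*x+4*s*b−11*s−6*x**2+12*x*b−23*x−6*b**2+23*b−21); both groups contain (2*s**2−4*s*x+4*s*b−11*s−6*x**2+12*x*b−23*x−6*b**2+23*b−21), so (3*s−2*b) is a factor with cofactor 2*s**2−4*s*x+4*s*b−11*s−6*x**2+12*x*b−23*x−6*b**2+23*b−21.
The cofactor groups again: 2*s**2−4*s*x+4*s*b−11*s−6*x**2+12*x*b−23*x−6*b**2+23*b−21 = 2*s*(s−3*x+3*b−7) + (2*x−2*b+3)*(s−3*x+3*b−7); both groups contain (s−3*x+3*b−7), giving (2*s+2*x−2*b+3)*(s−3*x+3*b−7).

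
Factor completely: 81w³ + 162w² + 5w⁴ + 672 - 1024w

Testing divisors of the constant over divisors of the leading coefficient, w = -12 is a root, so (w + 12) divides it; the quotient is 5w³ + 21w² - 90w + 56.
Next, w = 2 is a root, giving the factor (w - 2) and quotient 5w² + 31w - 28.
The remaining quadratic factors as (w + 7)(5w - 4).

(5w - 4)(w + 12)(w + 7)(w - 2)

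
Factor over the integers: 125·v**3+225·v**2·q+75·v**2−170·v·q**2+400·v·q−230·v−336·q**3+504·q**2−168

Group: 5·v·(25·v**2+10·v·q+50·v−48·q**2+24·q+24) + (7·q−7)·(25·v**2+10·v·q+50·v−48·q**2+24·q+24); both groups contain (25·v**2+10·v·q+50·v−48·q**2+24·q+24), so (5·v+7·q−7) is a factor with cofactor 25·v**2+10·v·q+50·v−48·q**2+24·q+24.
The cofactor groups again: 25·v**2+10·v·q+50·v−48·q**2+24·q+24 = 5·v·(5·v−6·q+6) + (8·q+4)·(5·v−6·q+6); both groups contain (5·v−6·q+6), giving (5·v+8·q+4)·(5·v−6·q+6).

(5·v−6·q+6)·(5·v+7·q−7)·(5·v+8·q+4)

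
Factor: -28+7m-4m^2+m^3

(m-4)(m^2+7)

Group as (m^3+7m) + (-4m^2-28) = m(m^2+7) - 4(m^2+7).
Both groups share the factor (m^2+7).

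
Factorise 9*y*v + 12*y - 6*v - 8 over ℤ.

Group as (9*y*v + 12*y) + (-6*v - 8) = 3*y*(3*v + 4) - 2*(3*v + 4).
Both groups share the factor (3*v + 4).

(3*v + 4)*(3*y - 2)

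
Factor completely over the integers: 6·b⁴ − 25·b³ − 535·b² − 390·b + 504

By the rational root theorem, b = 12 is a root, so (b − 12) is a factor; dividing leaves 6·b³ + 47·b² + 29·b − 42.
Continuing, b = −7 is a root, so (b + 7) divides it; the quotient is 6·b² + 5·b − 6.
The remaining quadratic factors as (2·b + 3)(3·b − 2).

(2·b + 3)·(3·b − 2)·(b + 7)·(b − 12)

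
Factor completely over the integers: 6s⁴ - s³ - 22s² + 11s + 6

(2s - 3)(3s + 1)(s + 2)(s - 1)

By the rational root theorem, s = 1 is a root, so (s - 1) divides it; the quotient is 6s³ + 5s² - 17s - 6.
Then s = -2 is a root, so (s + 2) divides it; the quotient is 6s² - 7s - 3.
The remaining quadratic factors as (3s + 1)(2s - 3).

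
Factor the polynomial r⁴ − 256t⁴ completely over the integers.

(r + 4t)(r − 4t)(r² + 16t²)

Difference of squares twice: with A = r and B = 4t, A⁴ − B⁴ = (A² − B²)(A² + B²), and A² − B² factors again.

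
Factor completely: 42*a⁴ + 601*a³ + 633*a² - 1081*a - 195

(6*a + 1)*(7*a + 15)*(a + 13)*(a - 1)

Testing divisors of the constant over divisors of the leading coefficient, a = -13 is a root, giving the factor (a + 13) and quotient 42*a³ + 55*a² - 82*a - 15.
Continuing, a = -1/6 is a root, giving the factor (6*a + 1) and quotient 7*a² + 8*a - 15.
The remaining quadratic factors as (a - 1)(7*a + 15).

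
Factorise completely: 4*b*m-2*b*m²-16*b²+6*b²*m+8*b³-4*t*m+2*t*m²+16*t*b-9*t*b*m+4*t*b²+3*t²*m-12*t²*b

Group: 4*b*(-3*t²+t*b-2*t*m+4*t+2*b²+2*b*m-4*b) - m*(-3*t²+t*b-2*t*m+4*t+2*b²+2*b*m-4*b); both groups contain (-3*t²+t*b-2*t*m+4*t+2*b²+2*b*m-4*b), so (4*b-m) is a factor with cofactor -3*t²+t*b-2*t*m+4*t+2*b²+2*b*m-4*b.
The cofactor groups again: -3*t²+t*b-2*t*m+4*t+2*b²+2*b*m-4*b = -3*t*(t-b) + (-2*b-2*m+4)*(t-b); both groups contain (t-b), giving -(3*t+2*b+2*m-4)*(t-b).

-(t-b)*(3*t+2*b+2*m-4)*(4*b-m)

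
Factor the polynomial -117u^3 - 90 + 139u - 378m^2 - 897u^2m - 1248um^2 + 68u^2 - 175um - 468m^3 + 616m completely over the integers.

-(13u + 13m - 9)(9u + 6m + 10)(u + 6m - 1)

Group: 13u(-9u^2 - 60um - u - 36m^2 - 54m + 10) + (13m - 9)(-9u^2 - 60um - u - 36m^2 - 54m + 10); both groups contain (-9u^2 - 60um - u - 36m^2 - 54m + 10), so (13u + 13m - 9) is a factor with cofactor -9u^2 - 60um - u - 36m^2 - 54m + 10.
The cofactor groups again: -9u^2 - 60um - u - 36m^2 - 54m + 10 = -9u(u + 6m - 1) + (-6m - 10)(u + 6m - 1); both groups contain (u + 6m - 1), giving -(9u + 6m + 10)(u + 6m - 1).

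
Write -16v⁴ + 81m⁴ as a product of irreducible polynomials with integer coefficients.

(3m + 2v)(3m - 2v)(9m² + 4v²)

Difference of squares twice: with A = 3m and B = 2v, A⁴ − B⁴ = (A² − B²)(A² + B²), and A² − B² factors again.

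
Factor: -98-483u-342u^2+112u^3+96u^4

Trying the rational-root candidates, u = -7/6 is a root, so (6u+7) divides it; the quotient is 16u^3-57u-14.
Continuing, u = 2 is a root, giving the factor (u-2) and quotient 16u^2+32u+7.
The remaining quadratic factors as (4u+7)(4u+1).

(4u+1)(4u+7)(6u+7)(u-2)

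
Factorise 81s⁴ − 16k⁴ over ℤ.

(3s)⁴ − (2k)⁴ = ((3s)² − (2k)²)((3s)² + (2k)²); the first factor splits again, the second (9s² + 4k²) is irreducible.

(3s − 2k)(3s + 2k)(9s² + 4k²)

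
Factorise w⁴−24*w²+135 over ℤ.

(w+3)*(w−3)*(w²−15)

Substitute u = w² to get a quadratic in u, then factor.
w²−9 is a difference of squares.
w²−15 is irreducible over ℤ (15 is not a perfect square).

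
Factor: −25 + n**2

(n + 5)*(n − 5)

Two integers with product −25 and sum 0 are −5 and 5.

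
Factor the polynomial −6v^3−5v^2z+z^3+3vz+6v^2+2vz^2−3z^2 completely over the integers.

Group: 2v(−3v^2−4vz+3v−z^2+3z) − z(−3v^2−4vz+3v−z^2+3z); both groups contain (−3v^2−4vz+3v−z^2+3z), so (2v−z) is a factor with cofactor −3v^2−4vz+3v−z^2+3z.
The cofactor groups again: −3v^2−4vz+3v−z^2+3z = −v(3v+z−3) − z(3v+z−3); both groups contain (3v+z−3), giving −(v+z)(3v+z−3).

−(2v−z)(3v+z−3)(v+z)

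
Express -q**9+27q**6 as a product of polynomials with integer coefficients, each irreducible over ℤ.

Pull out the common factor q**6, leaving -q**3+27.
Recognize a difference of cubes with the parts 3 and q.

-q**6(q-3)(q**2+3q+9)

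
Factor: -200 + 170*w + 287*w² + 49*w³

Among the possible rational roots, w = -10/7 is a root, so (7*w + 10) divides it; the quotient is 7*w² + 31*w - 20.
The remaining quadratic factors as (7*w - 4)(w + 5).

(7*w + 10)*(7*w - 4)*(w + 5)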